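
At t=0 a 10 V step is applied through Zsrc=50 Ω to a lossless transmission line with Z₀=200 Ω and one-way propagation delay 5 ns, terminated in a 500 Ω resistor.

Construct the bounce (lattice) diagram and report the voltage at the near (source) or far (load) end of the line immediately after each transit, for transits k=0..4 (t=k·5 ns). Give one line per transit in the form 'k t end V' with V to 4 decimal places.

Γ_L=0.428571, Γ_S=-0.600000; launch V₁=10·200/250=8.000000
k=0 src: V=8.0000
k=1 load: inc=8.000000, refl=8.000000·0.428571=3.4286; V=0.000000+8.000000+3.428571=11.4286
k=2 src: inc=3.428571, refl=3.428571·-0.600000=-2.0571; V=8.000000+3.428571+-2.057143=9.3714
k=3 load: inc=-2.057143, refl=-2.057143·0.428571=-0.8816; V=11.428571+-2.057143+-0.881633=8.4898
k=4 src: inc=-0.881633, refl=-0.881633·-0.600000=0.5290; V=9.371429+-0.881633+0.528980=9.0188

0 0 source 8.0000
1 5 load 11.4286
2 10 source 9.3714
3 15 load 8.4898
4 20 source 9.0188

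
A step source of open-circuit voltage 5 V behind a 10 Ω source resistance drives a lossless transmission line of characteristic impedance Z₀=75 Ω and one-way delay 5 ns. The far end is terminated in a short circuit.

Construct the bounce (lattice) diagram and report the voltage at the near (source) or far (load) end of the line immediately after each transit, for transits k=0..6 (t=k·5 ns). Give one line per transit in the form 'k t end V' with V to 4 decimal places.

0 0 source 4.4118
1 5 load 0.0000
2 10 source 3.3737
3 15 load 0.0000
4 20 source 2.5799
5 25 load 0.0000
6 30 source 1.9729

Γ_L=-1.000000, Γ_S=-0.764706; launch V₁=5·75/85=4.411765
k=0 src: V=4.4118
k=1 load: inc=4.411765, refl=4.411765·-1.000000=-4.4118; V=0.000000+4.411765+-4.411765=0.0000
k=2 src: inc=-4.411765, refl=-4.411765·-0.764706=3.3737; V=4.411765+-4.411765+3.373702=3.3737
k=3 load: inc=3.373702, refl=3.373702·-1.000000=-3.3737; V=0.000000+3.373702+-3.373702=0.0000
k=4 src: inc=-3.373702, refl=-3.373702·-0.764706=2.5799; V=3.373702+-3.373702+2.579890=2.5799
k=5 load: inc=2.579890, refl=2.579890·-1.000000=-2.5799; V=0.000000+2.579890+-2.579890=0.0000
k=6 src: inc=-2.579890, refl=-2.579890·-0.764706=1.9729; V=2.579890+-2.579890+1.972857=1.9729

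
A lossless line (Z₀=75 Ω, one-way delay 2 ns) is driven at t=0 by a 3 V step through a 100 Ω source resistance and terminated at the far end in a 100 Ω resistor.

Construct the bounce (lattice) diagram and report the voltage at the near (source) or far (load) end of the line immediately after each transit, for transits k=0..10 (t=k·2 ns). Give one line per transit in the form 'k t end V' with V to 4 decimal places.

Γ_L=0.142857, Γ_S=0.142857; launch V₁=3·75/175=1.285714
k=0 src: V=1.2857
k=1 load: inc=1.285714, refl=1.285714·0.142857=0.1837; V=0.000000+1.285714+0.183673=1.4694
k=2 src: inc=0.183673, refl=0.183673·0.142857=0.0262; V=1.285714+0.183673+0.026239=1.4956
k=3 load: inc=0.026239, refl=0.026239·0.142857=0.0037; V=1.469388+0.026239+0.003748=1.4994
k=4 src: inc=0.003748, refl=0.003748·0.142857=0.0005; V=1.495627+0.003748+0.000535=1.4999
k=5 load: inc=0.000535, refl=0.000535·0.142857=0.0001; V=1.499375+0.000535+0.000076=1.5000
k=6 src: inc=0.000076, refl=0.000076·0.142857=0.0000; V=1.499911+0.000076+0.000011=1.5000
k=7 load: inc=0.000011, refl=0.000011·0.142857=0.0000; V=1.499987+0.000011+0.000002=1.5000
k=8 src: inc=0.000002, refl=0.000002·0.142857=0.0000; V=1.499998+0.000002+0.000000=1.5000
k=9 load: inc=0.000000, refl=0.000000·0.142857=0.0000; V=1.500000+0.000000+0.000000=1.5000
k=10 src: inc=0.000000, refl=0.000000·0.142857=0.0000; V=1.500000+0.000000+0.000000=1.5000

0 0 source 1.2857
1 2 load 1.4694
2 4 source 1.4956
3 6 load 1.4994
4 8 source 1.4999
5 10 load 1.5000
6 12 source 1.5000
7 14 load 1.5000
8 16 source 1.5000
9 18 load 1.5000
10 20 source 1.5000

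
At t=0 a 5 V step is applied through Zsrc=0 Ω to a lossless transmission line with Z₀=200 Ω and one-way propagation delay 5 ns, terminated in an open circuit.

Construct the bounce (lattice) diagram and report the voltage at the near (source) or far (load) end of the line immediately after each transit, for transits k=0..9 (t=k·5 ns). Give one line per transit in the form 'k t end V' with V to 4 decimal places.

Γ_L=1.000000, Γ_S=-1.000000; launch V₁=5·200/200=5.000000
k=0 src: V=5.0000
k=1 load: inc=5.000000, refl=5.000000·1.000000=5.0000; V=0.000000+5.000000+5.000000=10.0000
k=2 src: inc=5.000000, refl=5.000000·-1.000000=-5.0000; V=5.000000+5.000000+-5.000000=5.0000
k=3 load: inc=-5.000000, refl=-5.000000·1.000000=-5.0000; V=10.000000+-5.000000+-5.000000=0.0000
k=4 src: inc=-5.000000, refl=-5.000000·-1.000000=5.0000; V=5.000000+-5.000000+5.000000=5.0000
k=5 load: inc=5.000000, refl=5.000000·1.000000=5.0000; V=0.000000+5.000000+5.000000=10.0000
k=6 src: inc=5.000000, refl=5.000000·-1.000000=-5.0000; V=5.000000+5.000000+-5.000000=5.0000
k=7 load: inc=-5.000000, refl=-5.000000·1.000000=-5.0000; V=10.000000+-5.000000+-5.000000=0.0000
k=8 src: inc=-5.000000, refl=-5.000000·-1.000000=5.0000; V=5.000000+-5.000000+5.000000=5.0000
k=9 load: inc=5.000000, refl=5.000000·1.000000=5.0000; V=0.000000+5.000000+5.000000=10.0000

0 0 source 5.0000
1 5 load 10.0000
2 10 source 5.0000
3 15 load 0.0000
4 20 source 5.0000
5 25 load 10.0000
6 30 source 5.0000
7 35 load 0.0000
8 40 source 5.0000
9 45 load 10.0000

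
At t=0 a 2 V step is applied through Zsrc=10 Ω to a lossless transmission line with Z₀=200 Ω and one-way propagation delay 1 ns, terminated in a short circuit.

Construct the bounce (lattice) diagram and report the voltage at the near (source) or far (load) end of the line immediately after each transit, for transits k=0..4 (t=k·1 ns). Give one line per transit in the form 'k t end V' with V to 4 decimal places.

0 0 source 1.9048
1 1 load 0.0000
2 2 source 1.7234
3 3 load 0.0000
4 4 source 1.5592

Γ_L=-1.000000, Γ_S=-0.904762; launch V₁=2·200/210=1.904762
k=0 src: V=1.9048
k=1 load: inc=1.904762, refl=1.904762·-1.000000=-1.9048; V=0.000000+1.904762+-1.904762=0.0000
k=2 src: inc=-1.904762, refl=-1.904762·-0.904762=1.7234; V=1.904762+-1.904762+1.723356=1.7234
k=3 load: inc=1.723356, refl=1.723356·-1.000000=-1.7234; V=0.000000+1.723356+-1.723356=0.0000
k=4 src: inc=-1.723356, refl=-1.723356·-0.904762=1.5592; V=1.723356+-1.723356+1.559227=1.5592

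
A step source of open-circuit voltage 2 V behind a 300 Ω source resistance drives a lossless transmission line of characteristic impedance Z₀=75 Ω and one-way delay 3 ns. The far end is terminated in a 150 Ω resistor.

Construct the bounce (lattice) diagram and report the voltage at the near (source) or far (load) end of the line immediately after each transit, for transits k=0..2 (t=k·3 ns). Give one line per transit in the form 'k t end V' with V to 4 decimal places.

Γ_L=0.333333, Γ_S=0.600000; launch V₁=2·75/375=0.400000
k=0 src: V=0.4000
k=1 load: inc=0.400000, refl=0.400000·0.333333=0.1333; V=0.000000+0.400000+0.133333=0.5333
k=2 src: inc=0.133333, refl=0.133333·0.600000=0.0800; V=0.400000+0.133333+0.080000=0.6133

0 0 source 0.4000
1 3 load 0.5333
2 6 source 0.6133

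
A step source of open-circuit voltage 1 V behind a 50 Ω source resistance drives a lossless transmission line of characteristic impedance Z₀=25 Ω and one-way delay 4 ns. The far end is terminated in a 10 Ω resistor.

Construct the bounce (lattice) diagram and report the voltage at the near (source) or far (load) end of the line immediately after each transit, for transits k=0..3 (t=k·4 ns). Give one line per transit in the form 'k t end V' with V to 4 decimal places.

Γ_L=-0.428571, Γ_S=0.333333; launch V₁=1·25/75=0.333333
k=0 src: V=0.3333
k=1 load: inc=0.333333, refl=0.333333·-0.428571=-0.1429; V=0.000000+0.333333+-0.142857=0.1905
k=2 src: inc=-0.142857, refl=-0.142857·0.333333=-0.0476; V=0.333333+-0.142857+-0.047619=0.1429
k=3 load: inc=-0.047619, refl=-0.047619·-0.428571=0.0204; V=0.190476+-0.047619+0.020408=0.1633

0 0 source 0.3333
1 4 load 0.1905
2 8 source 0.1429
3 12 load 0.1633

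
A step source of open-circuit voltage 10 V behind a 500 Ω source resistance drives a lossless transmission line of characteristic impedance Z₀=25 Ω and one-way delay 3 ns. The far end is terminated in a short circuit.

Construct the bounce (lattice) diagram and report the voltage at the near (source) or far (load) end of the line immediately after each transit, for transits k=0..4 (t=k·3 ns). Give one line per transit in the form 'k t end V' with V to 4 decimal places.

0 0 source 0.4762
1 3 load 0.0000
2 6 source -0.4308
3 9 load 0.0000
4 12 source 0.3898

Γ_L=-1.000000, Γ_S=0.904762; launch V₁=10·25/525=0.476190
k=0 src: V=0.4762
k=1 load: inc=0.476190, refl=0.476190·-1.000000=-0.4762; V=0.000000+0.476190+-0.476190=0.0000
k=2 src: inc=-0.476190, refl=-0.476190·0.904762=-0.4308; V=0.476190+-0.476190+-0.430839=-0.4308
k=3 load: inc=-0.430839, refl=-0.430839·-1.000000=0.4308; V=0.000000+-0.430839+0.430839=0.0000
k=4 src: inc=0.430839, refl=0.430839·0.904762=0.3898; V=-0.430839+0.430839+0.389807=0.3898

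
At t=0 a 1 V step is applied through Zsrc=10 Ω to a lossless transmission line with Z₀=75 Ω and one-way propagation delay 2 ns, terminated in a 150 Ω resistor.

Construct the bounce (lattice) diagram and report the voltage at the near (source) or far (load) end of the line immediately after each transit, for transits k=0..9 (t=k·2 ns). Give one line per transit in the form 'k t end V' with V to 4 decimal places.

0 0 source 0.8824
1 2 load 1.1765
2 4 source 0.9516
3 6 load 0.8766
4 8 source 0.9339
5 10 load 0.9530
6 12 source 0.9384
7 14 load 0.9335
8 16 source 0.9373
9 18 load 0.9385

Γ_L=0.333333, Γ_S=-0.764706; launch V₁=1·75/85=0.882353
k=0 src: V=0.8824
k=1 load: inc=0.882353, refl=0.882353·0.333333=0.2941; V=0.000000+0.882353+0.294118=1.1765
k=2 src: inc=0.294118, refl=0.294118·-0.764706=-0.2249; V=0.882353+0.294118+-0.224913=0.9516
k=3 load: inc=-0.224913, refl=-0.224913·0.333333=-0.0750; V=1.176471+-0.224913+-0.074971=0.8766
k=4 src: inc=-0.074971, refl=-0.074971·-0.764706=0.0573; V=0.951557+-0.074971+0.057331=0.9339
k=5 load: inc=0.057331, refl=0.057331·0.333333=0.0191; V=0.876586+0.057331+0.019110=0.9530
k=6 src: inc=0.019110, refl=0.019110·-0.764706=-0.0146; V=0.933917+0.019110+-0.014614=0.9384
k=7 load: inc=-0.014614, refl=-0.014614·0.333333=-0.0049; V=0.953027+-0.014614+-0.004871=0.9335
k=8 src: inc=-0.004871, refl=-0.004871·-0.764706=0.0037; V=0.938413+-0.004871+0.003725=0.9373
k=9 load: inc=0.003725, refl=0.003725·0.333333=0.0012; V=0.933542+0.003725+0.001242=0.9385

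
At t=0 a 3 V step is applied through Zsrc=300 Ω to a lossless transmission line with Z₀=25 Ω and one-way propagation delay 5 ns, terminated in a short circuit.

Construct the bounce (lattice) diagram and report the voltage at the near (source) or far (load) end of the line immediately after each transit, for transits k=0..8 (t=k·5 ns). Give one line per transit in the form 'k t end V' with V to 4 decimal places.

0 0 source 0.2308
1 5 load 0.0000
2 10 source -0.1953
3 15 load 0.0000
4 20 source 0.1652
5 25 load 0.0000
6 30 source -0.1398
7 35 load 0.0000
8 40 source 0.1183

Γ_L=-1.000000, Γ_S=0.846154; launch V₁=3·25/325=0.230769
k=0 src: V=0.2308
k=1 load: inc=0.230769, refl=0.230769·-1.000000=-0.2308; V=0.000000+0.230769+-0.230769=0.0000
k=2 src: inc=-0.230769, refl=-0.230769·0.846154=-0.1953; V=0.230769+-0.230769+-0.195266=-0.1953
k=3 load: inc=-0.195266, refl=-0.195266·-1.000000=0.1953; V=0.000000+-0.195266+0.195266=0.0000
k=4 src: inc=0.195266, refl=0.195266·0.846154=0.1652; V=-0.195266+0.195266+0.165225=0.1652
k=5 load: inc=0.165225, refl=0.165225·-1.000000=-0.1652; V=0.000000+0.165225+-0.165225=0.0000
k=6 src: inc=-0.165225, refl=-0.165225·0.846154=-0.1398; V=0.165225+-0.165225+-0.139806=-0.1398
k=7 load: inc=-0.139806, refl=-0.139806·-1.000000=0.1398; V=0.000000+-0.139806+0.139806=0.0000
k=8 src: inc=0.139806, refl=0.139806·0.846154=0.1183; V=-0.139806+0.139806+0.118297=0.1183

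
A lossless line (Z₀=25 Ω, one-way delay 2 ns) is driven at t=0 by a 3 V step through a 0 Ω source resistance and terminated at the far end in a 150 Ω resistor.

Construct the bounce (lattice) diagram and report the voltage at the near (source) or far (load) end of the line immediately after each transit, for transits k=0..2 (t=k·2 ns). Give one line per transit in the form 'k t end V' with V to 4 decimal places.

0 0 source 3.0000
1 2 load 5.1429
2 4 source 3.0000

Γ_L=0.714286, Γ_S=-1.000000; launch V₁=3·25/25=3.000000
k=0 src: V=3.0000
k=1 load: inc=3.000000, refl=3.000000·0.714286=2.1429; V=0.000000+3.000000+2.142857=5.1429
k=2 src: inc=2.142857, refl=2.142857·-1.000000=-2.1429; V=3.000000+2.142857+-2.142857=3.0000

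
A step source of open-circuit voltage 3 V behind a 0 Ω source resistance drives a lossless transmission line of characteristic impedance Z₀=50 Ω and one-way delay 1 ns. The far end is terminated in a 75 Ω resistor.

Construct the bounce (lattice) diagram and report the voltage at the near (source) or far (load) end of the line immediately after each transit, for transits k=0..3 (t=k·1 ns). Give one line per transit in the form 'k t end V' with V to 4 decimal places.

0 0 source 3.0000
1 1 load 3.6000
2 2 source 3.0000
3 3 load 2.8800

Γ_L=0.200000, Γ_S=-1.000000; launch V₁=3·50/50=3.000000
k=0 src: V=3.0000
k=1 load: inc=3.000000, refl=3.000000·0.200000=0.6000; V=0.000000+3.000000+0.600000=3.6000
k=2 src: inc=0.600000, refl=0.600000·-1.000000=-0.6000; V=3.000000+0.600000+-0.600000=3.0000
k=3 load: inc=-0.600000, refl=-0.600000·0.200000=-0.1200; V=3.600000+-0.600000+-0.120000=2.8800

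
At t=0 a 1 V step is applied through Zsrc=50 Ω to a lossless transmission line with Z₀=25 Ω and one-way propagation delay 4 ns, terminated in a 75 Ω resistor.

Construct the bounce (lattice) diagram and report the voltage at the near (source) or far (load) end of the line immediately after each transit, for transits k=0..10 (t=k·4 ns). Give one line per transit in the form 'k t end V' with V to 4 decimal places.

Γ_L=0.500000, Γ_S=0.333333; launch V₁=1·25/75=0.333333
k=0 src: V=0.3333
k=1 load: inc=0.333333, refl=0.333333·0.500000=0.1667; V=0.000000+0.333333+0.166667=0.5000
k=2 src: inc=0.166667, refl=0.166667·0.333333=0.0556; V=0.333333+0.166667+0.055556=0.5556
k=3 load: inc=0.055556, refl=0.055556·0.500000=0.0278; V=0.500000+0.055556+0.027778=0.5833
k=4 src: inc=0.027778, refl=0.027778·0.333333=0.0093; V=0.555556+0.027778+0.009259=0.5926
k=5 load: inc=0.009259, refl=0.009259·0.500000=0.0046; V=0.583333+0.009259+0.004630=0.5972
k=6 src: inc=0.004630, refl=0.004630·0.333333=0.0015; V=0.592593+0.004630+0.001543=0.5988
k=7 load: inc=0.001543, refl=0.001543·0.500000=0.0008; V=0.597222+0.001543+0.000772=0.5995
k=8 src: inc=0.000772, refl=0.000772·0.333333=0.0003; V=0.598765+0.000772+0.000257=0.5998
k=9 load: inc=0.000257, refl=0.000257·0.500000=0.0001; V=0.599537+0.000257+0.000129=0.5999
k=10 src: inc=0.000129, refl=0.000129·0.333333=0.0000; V=0.599794+0.000129+0.000043=0.6000

0 0 source 0.3333
1 4 load 0.5000
2 8 source 0.5556
3 12 load 0.5833
4 16 source 0.5926
5 20 load 0.5972
6 24 source 0.5988
7 28 load 0.5995
8 32 source 0.5998
9 36 load 0.5999
10 40 source 0.6000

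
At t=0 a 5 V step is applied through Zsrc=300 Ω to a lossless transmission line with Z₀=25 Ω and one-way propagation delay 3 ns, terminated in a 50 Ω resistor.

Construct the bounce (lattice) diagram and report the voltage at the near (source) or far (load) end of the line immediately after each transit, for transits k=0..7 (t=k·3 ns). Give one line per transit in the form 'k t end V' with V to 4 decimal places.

Γ_L=0.333333, Γ_S=0.846154; launch V₁=5·25/325=0.384615
k=0 src: V=0.3846
k=1 load: inc=0.384615, refl=0.384615·0.333333=0.1282; V=0.000000+0.384615+0.128205=0.5128
k=2 src: inc=0.128205, refl=0.128205·0.846154=0.1085; V=0.384615+0.128205+0.108481=0.6213
k=3 load: inc=0.108481, refl=0.108481·0.333333=0.0362; V=0.512821+0.108481+0.036160=0.6575
k=4 src: inc=0.036160, refl=0.036160·0.846154=0.0306; V=0.621302+0.036160+0.030597=0.6881
k=5 load: inc=0.030597, refl=0.030597·0.333333=0.0102; V=0.657462+0.030597+0.010199=0.6983
k=6 src: inc=0.010199, refl=0.010199·0.846154=0.0086; V=0.688059+0.010199+0.008630=0.7069
k=7 load: inc=0.008630, refl=0.008630·0.333333=0.0029; V=0.698259+0.008630+0.002877=0.7098

0 0 source 0.3846
1 3 load 0.5128
2 6 source 0.6213
3 9 load 0.6575
4 12 source 0.6881
5 15 load 0.6983
6 18 source 0.7069
7 21 load 0.7098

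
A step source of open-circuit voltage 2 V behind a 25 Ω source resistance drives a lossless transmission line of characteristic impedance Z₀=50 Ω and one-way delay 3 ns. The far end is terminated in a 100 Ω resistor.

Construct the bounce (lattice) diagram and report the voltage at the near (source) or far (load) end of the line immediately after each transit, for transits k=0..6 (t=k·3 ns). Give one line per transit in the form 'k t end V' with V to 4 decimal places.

Γ_L=0.333333, Γ_S=-0.333333; launch V₁=2·50/75=1.333333
k=0 src: V=1.3333
k=1 load: inc=1.333333, refl=1.333333·0.333333=0.4444; V=0.000000+1.333333+0.444444=1.7778
k=2 src: inc=0.444444, refl=0.444444·-0.333333=-0.1481; V=1.333333+0.444444+-0.148148=1.6296
k=3 load: inc=-0.148148, refl=-0.148148·0.333333=-0.0494; V=1.777778+-0.148148+-0.049383=1.5802
k=4 src: inc=-0.049383, refl=-0.049383·-0.333333=0.0165; V=1.629630+-0.049383+0.016461=1.5967
k=5 load: inc=0.016461, refl=0.016461·0.333333=0.0055; V=1.580247+0.016461+0.005487=1.6022
k=6 src: inc=0.005487, refl=0.005487·-0.333333=-0.0018; V=1.596708+0.005487+-0.001829=1.6004

0 0 source 1.3333
1 3 load 1.7778
2 6 source 1.6296
3 9 load 1.5802
4 12 source 1.5967
5 15 load 1.6022
6 18 source 1.6004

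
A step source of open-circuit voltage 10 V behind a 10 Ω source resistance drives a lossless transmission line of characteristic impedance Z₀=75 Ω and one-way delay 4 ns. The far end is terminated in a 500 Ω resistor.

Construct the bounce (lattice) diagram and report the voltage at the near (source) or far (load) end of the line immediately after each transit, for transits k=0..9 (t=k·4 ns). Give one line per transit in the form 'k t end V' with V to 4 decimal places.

0 0 source 8.8235
1 4 load 15.3453
2 8 source 10.3581
3 12 load 6.6719
4 16 source 9.4907
5 20 load 11.5742
6 24 source 9.9810
7 28 load 8.8033
8 32 source 9.7039
9 36 load 10.3695

Γ_L=0.739130, Γ_S=-0.764706; launch V₁=10·75/85=8.823529
k=0 src: V=8.8235
k=1 load: inc=8.823529, refl=8.823529·0.739130=6.5217; V=0.000000+8.823529+6.521739=15.3453
k=2 src: inc=6.521739, refl=6.521739·-0.764706=-4.9872; V=8.823529+6.521739+-4.987212=10.3581
k=3 load: inc=-4.987212, refl=-4.987212·0.739130=-3.6862; V=15.345269+-4.987212+-3.686200=6.6719
k=4 src: inc=-3.686200, refl=-3.686200·-0.764706=2.8189; V=10.358056+-3.686200+2.818859=9.4907
k=5 load: inc=2.818859, refl=2.818859·0.739130=2.0835; V=6.671856+2.818859+2.083505=11.5742
k=6 src: inc=2.083505, refl=2.083505·-0.764706=-1.5933; V=9.490715+2.083505+-1.593268=9.9810
k=7 load: inc=-1.593268, refl=-1.593268·0.739130=-1.1776; V=11.574220+-1.593268+-1.177633=8.8033
k=8 src: inc=-1.177633, refl=-1.177633·-0.764706=0.9005; V=9.980951+-1.177633+0.900543=9.7039
k=9 load: inc=0.900543, refl=0.900543·0.739130=0.6656; V=8.803318+0.900543+0.665619=10.3695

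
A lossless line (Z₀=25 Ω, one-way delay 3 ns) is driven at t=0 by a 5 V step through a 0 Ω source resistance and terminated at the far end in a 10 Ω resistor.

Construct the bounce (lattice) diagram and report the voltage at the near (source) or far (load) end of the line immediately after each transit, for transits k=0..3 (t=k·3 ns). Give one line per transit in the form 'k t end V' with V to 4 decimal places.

Γ_L=-0.428571, Γ_S=-1.000000; launch V₁=5·25/25=5.000000
k=0 src: V=5.0000
k=1 load: inc=5.000000, refl=5.000000·-0.428571=-2.1429; V=0.000000+5.000000+-2.142857=2.8571
k=2 src: inc=-2.142857, refl=-2.142857·-1.000000=2.1429; V=5.000000+-2.142857+2.142857=5.0000
k=3 load: inc=2.142857, refl=2.142857·-0.428571=-0.9184; V=2.857143+2.142857+-0.918367=4.0816

0 0 source 5.0000
1 3 load 2.8571
2 6 source 5.0000
3 9 load 4.0816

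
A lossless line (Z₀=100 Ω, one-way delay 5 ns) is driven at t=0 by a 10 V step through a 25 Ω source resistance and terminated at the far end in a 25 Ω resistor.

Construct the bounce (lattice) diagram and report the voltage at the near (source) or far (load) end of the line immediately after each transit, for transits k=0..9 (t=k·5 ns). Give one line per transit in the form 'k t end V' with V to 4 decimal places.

0 0 source 8.0000
1 5 load 3.2000
2 10 source 6.0800
3 15 load 4.3520
4 20 source 5.3888
5 25 load 4.7667
6 30 source 5.1400
7 35 load 4.9160
8 40 source 5.0504
9 45 load 4.9698

Γ_L=-0.600000, Γ_S=-0.600000; launch V₁=10·100/125=8.000000
k=0 src: V=8.0000
k=1 load: inc=8.000000, refl=8.000000·-0.600000=-4.8000; V=0.000000+8.000000+-4.800000=3.2000
k=2 src: inc=-4.800000, refl=-4.800000·-0.600000=2.8800; V=8.000000+-4.800000+2.880000=6.0800
k=3 load: inc=2.880000, refl=2.880000·-0.600000=-1.7280; V=3.200000+2.880000+-1.728000=4.3520
k=4 src: inc=-1.728000, refl=-1.728000·-0.600000=1.0368; V=6.080000+-1.728000+1.036800=5.3888
k=5 load: inc=1.036800, refl=1.036800·-0.600000=-0.6221; V=4.352000+1.036800+-0.622080=4.7667
k=6 src: inc=-0.622080, refl=-0.622080·-0.600000=0.3732; V=5.388800+-0.622080+0.373248=5.1400
k=7 load: inc=0.373248, refl=0.373248·-0.600000=-0.2239; V=4.766720+0.373248+-0.223949=4.9160
k=8 src: inc=-0.223949, refl=-0.223949·-0.600000=0.1344; V=5.139968+-0.223949+0.134369=5.0504
k=9 load: inc=0.134369, refl=0.134369·-0.600000=-0.0806; V=4.916019+0.134369+-0.080622=4.9698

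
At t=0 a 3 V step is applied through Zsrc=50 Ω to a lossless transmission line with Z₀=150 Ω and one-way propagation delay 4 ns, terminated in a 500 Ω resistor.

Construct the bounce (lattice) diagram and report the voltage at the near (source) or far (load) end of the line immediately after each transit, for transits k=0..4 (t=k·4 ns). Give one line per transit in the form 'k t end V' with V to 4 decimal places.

0 0 source 2.2500
1 4 load 3.4615
2 8 source 2.8558
3 12 load 2.5296
4 16 source 2.6927

Γ_L=0.538462, Γ_S=-0.500000; launch V₁=3·150/200=2.250000
k=0 src: V=2.2500
k=1 load: inc=2.250000, refl=2.250000·0.538462=1.2115; V=0.000000+2.250000+1.211538=3.4615
k=2 src: inc=1.211538, refl=1.211538·-0.500000=-0.6058; V=2.250000+1.211538+-0.605769=2.8558
k=3 load: inc=-0.605769, refl=-0.605769·0.538462=-0.3262; V=3.461538+-0.605769+-0.326183=2.5296
k=4 src: inc=-0.326183, refl=-0.326183·-0.500000=0.1631; V=2.855769+-0.326183+0.163092=2.6927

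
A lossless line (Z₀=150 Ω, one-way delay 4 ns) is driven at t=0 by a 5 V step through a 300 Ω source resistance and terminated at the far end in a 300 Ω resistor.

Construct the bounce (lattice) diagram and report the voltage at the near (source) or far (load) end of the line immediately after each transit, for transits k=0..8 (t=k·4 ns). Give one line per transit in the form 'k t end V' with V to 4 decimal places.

Γ_L=0.333333, Γ_S=0.333333; launch V₁=5·150/450=1.666667
k=0 src: V=1.6667
k=1 load: inc=1.666667, refl=1.666667·0.333333=0.5556; V=0.000000+1.666667+0.555556=2.2222
k=2 src: inc=0.555556, refl=0.555556·0.333333=0.1852; V=1.666667+0.555556+0.185185=2.4074
k=3 load: inc=0.185185, refl=0.185185·0.333333=0.0617; V=2.222222+0.185185+0.061728=2.4691
k=4 src: inc=0.061728, refl=0.061728·0.333333=0.0206; V=2.407407+0.061728+0.020576=2.4897
k=5 load: inc=0.020576, refl=0.020576·0.333333=0.0069; V=2.469136+0.020576+0.006859=2.4966
k=6 src: inc=0.006859, refl=0.006859·0.333333=0.0023; V=2.489712+0.006859+0.002286=2.4989
k=7 load: inc=0.002286, refl=0.002286·0.333333=0.0008; V=2.496571+0.002286+0.000762=2.4996
k=8 src: inc=0.000762, refl=0.000762·0.333333=0.0003; V=2.498857+0.000762+0.000254=2.4999

0 0 source 1.6667
1 4 load 2.2222
2 8 source 2.4074
3 12 load 2.4691
4 16 source 2.4897
5 20 load 2.4966
6 24 source 2.4989
7 28 load 2.4996
8 32 source 2.4999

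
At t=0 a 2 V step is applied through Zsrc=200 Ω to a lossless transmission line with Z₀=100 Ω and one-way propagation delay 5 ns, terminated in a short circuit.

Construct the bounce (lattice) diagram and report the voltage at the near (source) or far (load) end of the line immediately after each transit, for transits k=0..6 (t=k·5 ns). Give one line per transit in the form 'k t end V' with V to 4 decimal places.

0 0 source 0.6667
1 5 load 0.0000
2 10 source -0.2222
3 15 load 0.0000
4 20 source 0.0741
5 25 load 0.0000
6 30 source -0.0247

Γ_L=-1.000000, Γ_S=0.333333; launch V₁=2·100/300=0.666667
k=0 src: V=0.6667
k=1 load: inc=0.666667, refl=0.666667·-1.000000=-0.6667; V=0.000000+0.666667+-0.666667=0.0000
k=2 src: inc=-0.666667, refl=-0.666667·0.333333=-0.2222; V=0.666667+-0.666667+-0.222222=-0.2222
k=3 load: inc=-0.222222, refl=-0.222222·-1.000000=0.2222; V=0.000000+-0.222222+0.222222=0.0000
k=4 src: inc=0.222222, refl=0.222222·0.333333=0.0741; V=-0.222222+0.222222+0.074074=0.0741
k=5 load: inc=0.074074, refl=0.074074·-1.000000=-0.0741; V=0.000000+0.074074+-0.074074=0.0000
k=6 src: inc=-0.074074, refl=-0.074074·0.333333=-0.0247; V=0.074074+-0.074074+-0.024691=-0.0247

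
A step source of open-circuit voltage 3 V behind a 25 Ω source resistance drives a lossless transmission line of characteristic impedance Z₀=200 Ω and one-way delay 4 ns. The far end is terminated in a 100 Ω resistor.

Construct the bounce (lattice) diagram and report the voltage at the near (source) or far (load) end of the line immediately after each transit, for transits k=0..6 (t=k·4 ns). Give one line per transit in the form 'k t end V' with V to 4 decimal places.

Γ_L=-0.333333, Γ_S=-0.777778; launch V₁=3·200/225=2.666667
k=0 src: V=2.6667
k=1 load: inc=2.666667, refl=2.666667·-0.333333=-0.8889; V=0.000000+2.666667+-0.888889=1.7778
k=2 src: inc=-0.888889, refl=-0.888889·-0.777778=0.6914; V=2.666667+-0.888889+0.691358=2.4691
k=3 load: inc=0.691358, refl=0.691358·-0.333333=-0.2305; V=1.777778+0.691358+-0.230453=2.2387
k=4 src: inc=-0.230453, refl=-0.230453·-0.777778=0.1792; V=2.469136+-0.230453+0.179241=2.4179
k=5 load: inc=0.179241, refl=0.179241·-0.333333=-0.0597; V=2.238683+0.179241+-0.059747=2.3582
k=6 src: inc=-0.059747, refl=-0.059747·-0.777778=0.0465; V=2.417924+-0.059747+0.046470=2.4046

0 0 source 2.6667
1 4 load 1.7778
2 8 source 2.4691
3 12 load 2.2387
4 16 source 2.4179
5 20 load 2.3582
6 24 source 2.4046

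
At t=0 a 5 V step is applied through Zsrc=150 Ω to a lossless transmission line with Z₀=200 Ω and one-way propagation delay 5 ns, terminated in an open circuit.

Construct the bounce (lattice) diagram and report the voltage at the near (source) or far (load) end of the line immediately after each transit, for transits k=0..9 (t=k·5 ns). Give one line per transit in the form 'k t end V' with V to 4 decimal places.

0 0 source 2.8571
1 5 load 5.7143
2 10 source 5.3061
3 15 load 4.8980
4 20 source 4.9563
5 25 load 5.0146
6 30 source 5.0062
7 35 load 4.9979
8 40 source 4.9991
9 45 load 5.0003

Γ_L=1.000000, Γ_S=-0.142857; launch V₁=5·200/350=2.857143
k=0 src: V=2.8571
k=1 load: inc=2.857143, refl=2.857143·1.000000=2.8571; V=0.000000+2.857143+2.857143=5.7143
k=2 src: inc=2.857143, refl=2.857143·-0.142857=-0.4082; V=2.857143+2.857143+-0.408163=5.3061
k=3 load: inc=-0.408163, refl=-0.408163·1.000000=-0.4082; V=5.714286+-0.408163+-0.408163=4.8980
k=4 src: inc=-0.408163, refl=-0.408163·-0.142857=0.0583; V=5.306122+-0.408163+0.058309=4.9563
k=5 load: inc=0.058309, refl=0.058309·1.000000=0.0583; V=4.897959+0.058309+0.058309=5.0146
k=6 src: inc=0.058309, refl=0.058309·-0.142857=-0.0083; V=4.956268+0.058309+-0.008330=5.0062
k=7 load: inc=-0.008330, refl=-0.008330·1.000000=-0.0083; V=5.014577+-0.008330+-0.008330=4.9979
k=8 src: inc=-0.008330, refl=-0.008330·-0.142857=0.0012; V=5.006247+-0.008330+0.001190=4.9991
k=9 load: inc=0.001190, refl=0.001190·1.000000=0.0012; V=4.997918+0.001190+0.001190=5.0003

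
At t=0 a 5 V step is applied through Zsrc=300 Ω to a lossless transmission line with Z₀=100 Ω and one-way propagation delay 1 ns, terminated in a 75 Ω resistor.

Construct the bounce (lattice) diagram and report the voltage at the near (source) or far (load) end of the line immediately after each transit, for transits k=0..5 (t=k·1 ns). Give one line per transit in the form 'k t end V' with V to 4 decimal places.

0 0 source 1.2500
1 1 load 1.0714
2 2 source 0.9821
3 3 load 0.9949
4 4 source 1.0013
5 5 load 1.0004

Γ_L=-0.142857, Γ_S=0.500000; launch V₁=5·100/400=1.250000
k=0 src: V=1.2500
k=1 load: inc=1.250000, refl=1.250000·-0.142857=-0.1786; V=0.000000+1.250000+-0.178571=1.0714
k=2 src: inc=-0.178571, refl=-0.178571·0.500000=-0.0893; V=1.250000+-0.178571+-0.089286=0.9821
k=3 load: inc=-0.089286, refl=-0.089286·-0.142857=0.0128; V=1.071429+-0.089286+0.012755=0.9949
k=4 src: inc=0.012755, refl=0.012755·0.500000=0.0064; V=0.982143+0.012755+0.006378=1.0013
k=5 load: inc=0.006378, refl=0.006378·-0.142857=-0.0009; V=0.994898+0.006378+-0.000911=1.0004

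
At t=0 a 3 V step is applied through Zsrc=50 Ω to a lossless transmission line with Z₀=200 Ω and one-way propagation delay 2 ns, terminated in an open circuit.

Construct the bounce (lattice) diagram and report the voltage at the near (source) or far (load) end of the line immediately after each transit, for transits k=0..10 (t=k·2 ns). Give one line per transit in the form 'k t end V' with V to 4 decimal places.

0 0 source 2.4000
1 2 load 4.8000
2 4 source 3.3600
3 6 load 1.9200
4 8 source 2.7840
5 10 load 3.6480
6 12 source 3.1296
7 14 load 2.6112
8 16 source 2.9222
9 18 load 3.2333
10 20 source 3.0467

Γ_L=1.000000, Γ_S=-0.600000; launch V₁=3·200/250=2.400000
k=0 src: V=2.4000
k=1 load: inc=2.400000, refl=2.400000·1.000000=2.4000; V=0.000000+2.400000+2.400000=4.8000
k=2 src: inc=2.400000, refl=2.400000·-0.600000=-1.4400; V=2.400000+2.400000+-1.440000=3.3600
k=3 load: inc=-1.440000, refl=-1.440000·1.000000=-1.4400; V=4.800000+-1.440000+-1.440000=1.9200
k=4 src: inc=-1.440000, refl=-1.440000·-0.600000=0.8640; V=3.360000+-1.440000+0.864000=2.7840
k=5 load: inc=0.864000, refl=0.864000·1.000000=0.8640; V=1.920000+0.864000+0.864000=3.6480
k=6 src: inc=0.864000, refl=0.864000·-0.600000=-0.5184; V=2.784000+0.864000+-0.518400=3.1296
k=7 load: inc=-0.518400, refl=-0.518400·1.000000=-0.5184; V=3.648000+-0.518400+-0.518400=2.6112
k=8 src: inc=-0.518400, refl=-0.518400·-0.600000=0.3110; V=3.129600+-0.518400+0.311040=2.9222
k=9 load: inc=0.311040, refl=0.311040·1.000000=0.3110; V=2.611200+0.311040+0.311040=3.2333
k=10 src: inc=0.311040, refl=0.311040·-0.600000=-0.1866; V=2.922240+0.311040+-0.186624=3.0467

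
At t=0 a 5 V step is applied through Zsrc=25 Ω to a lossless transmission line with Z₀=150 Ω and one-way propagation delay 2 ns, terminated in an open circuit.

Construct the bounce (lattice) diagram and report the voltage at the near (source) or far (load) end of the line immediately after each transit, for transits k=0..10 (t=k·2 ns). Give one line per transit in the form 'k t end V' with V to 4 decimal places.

Γ_L=1.000000, Γ_S=-0.714286; launch V₁=5·150/175=4.285714
k=0 src: V=4.2857
k=1 load: inc=4.285714, refl=4.285714·1.000000=4.2857; V=0.000000+4.285714+4.285714=8.5714
k=2 src: inc=4.285714, refl=4.285714·-0.714286=-3.0612; V=4.285714+4.285714+-3.061224=5.5102
k=3 load: inc=-3.061224, refl=-3.061224·1.000000=-3.0612; V=8.571429+-3.061224+-3.061224=2.4490
k=4 src: inc=-3.061224, refl=-3.061224·-0.714286=2.1866; V=5.510204+-3.061224+2.186589=4.6356
k=5 load: inc=2.186589, refl=2.186589·1.000000=2.1866; V=2.448980+2.186589+2.186589=6.8222
k=6 src: inc=2.186589, refl=2.186589·-0.714286=-1.5618; V=4.635569+2.186589+-1.561849=5.2603
k=7 load: inc=-1.561849, refl=-1.561849·1.000000=-1.5618; V=6.822157+-1.561849+-1.561849=3.6985
k=8 src: inc=-1.561849, refl=-1.561849·-0.714286=1.1156; V=5.260308+-1.561849+1.115607=4.8141
k=9 load: inc=1.115607, refl=1.115607·1.000000=1.1156; V=3.698459+1.115607+1.115607=5.9297
k=10 src: inc=1.115607, refl=1.115607·-0.714286=-0.7969; V=4.814066+1.115607+-0.796862=5.1328

0 0 source 4.2857
1 2 load 8.5714
2 4 source 5.5102
3 6 load 2.4490
4 8 source 4.6356
5 10 load 6.8222
6 12 source 5.2603
7 14 load 3.6985
8 16 source 4.8141
9 18 load 5.9297
10 20 source 5.1328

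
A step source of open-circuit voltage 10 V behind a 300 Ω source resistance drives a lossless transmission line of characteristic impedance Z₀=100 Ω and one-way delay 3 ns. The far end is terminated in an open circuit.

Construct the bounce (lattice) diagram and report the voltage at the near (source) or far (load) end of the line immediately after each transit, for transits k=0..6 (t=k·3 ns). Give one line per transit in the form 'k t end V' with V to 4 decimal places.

0 0 source 2.5000
1 3 load 5.0000
2 6 source 6.2500
3 9 load 7.5000
4 12 source 8.1250
5 15 load 8.7500
6 18 source 9.0625

Γ_L=1.000000, Γ_S=0.500000; launch V₁=10·100/400=2.500000
k=0 src: V=2.5000
k=1 load: inc=2.500000, refl=2.500000·1.000000=2.5000; V=0.000000+2.500000+2.500000=5.0000
k=2 src: inc=2.500000, refl=2.500000·0.500000=1.2500; V=2.500000+2.500000+1.250000=6.2500
k=3 load: inc=1.250000, refl=1.250000·1.000000=1.2500; V=5.000000+1.250000+1.250000=7.5000
k=4 src: inc=1.250000, refl=1.250000·0.500000=0.6250; V=6.250000+1.250000+0.625000=8.1250
k=5 load: inc=0.625000, refl=0.625000·1.000000=0.6250; V=7.500000+0.625000+0.625000=8.7500
k=6 src: inc=0.625000, refl=0.625000·0.500000=0.3125; V=8.125000+0.625000+0.312500=9.0625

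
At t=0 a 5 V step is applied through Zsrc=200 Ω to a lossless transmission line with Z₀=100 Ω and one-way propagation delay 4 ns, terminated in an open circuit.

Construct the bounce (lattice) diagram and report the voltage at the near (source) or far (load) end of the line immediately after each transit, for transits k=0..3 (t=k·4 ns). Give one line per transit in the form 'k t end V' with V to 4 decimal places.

Γ_L=1.000000, Γ_S=0.333333; launch V₁=5·100/300=1.666667
k=0 src: V=1.6667
k=1 load: inc=1.666667, refl=1.666667·1.000000=1.6667; V=0.000000+1.666667+1.666667=3.3333
k=2 src: inc=1.666667, refl=1.666667·0.333333=0.5556; V=1.666667+1.666667+0.555556=3.8889
k=3 load: inc=0.555556, refl=0.555556·1.000000=0.5556; V=3.333333+0.555556+0.555556=4.4444

0 0 source 1.6667
1 4 load 3.3333
2 8 source 3.8889
3 12 load 4.4444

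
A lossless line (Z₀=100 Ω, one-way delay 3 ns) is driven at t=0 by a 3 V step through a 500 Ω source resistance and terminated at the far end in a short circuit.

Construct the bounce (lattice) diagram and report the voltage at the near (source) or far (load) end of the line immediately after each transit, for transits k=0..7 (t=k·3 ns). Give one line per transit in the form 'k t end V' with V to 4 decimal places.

0 0 source 0.5000
1 3 load 0.0000
2 6 source -0.3333
3 9 load 0.0000
4 12 source 0.2222
5 15 load 0.0000
6 18 source -0.1481
7 21 load 0.0000

Γ_L=-1.000000, Γ_S=0.666667; launch V₁=3·100/600=0.500000
k=0 src: V=0.5000
k=1 load: inc=0.500000, refl=0.500000·-1.000000=-0.5000; V=0.000000+0.500000+-0.500000=0.0000
k=2 src: inc=-0.500000, refl=-0.500000·0.666667=-0.3333; V=0.500000+-0.500000+-0.333333=-0.3333
k=3 load: inc=-0.333333, refl=-0.333333·-1.000000=0.3333; V=0.000000+-0.333333+0.333333=0.0000
k=4 src: inc=0.333333, refl=0.333333·0.666667=0.2222; V=-0.333333+0.333333+0.222222=0.2222
k=5 load: inc=0.222222, refl=0.222222·-1.000000=-0.2222; V=0.000000+0.222222+-0.222222=0.0000
k=6 src: inc=-0.222222, refl=-0.222222·0.666667=-0.1481; V=0.222222+-0.222222+-0.148148=-0.1481
k=7 load: inc=-0.148148, refl=-0.148148·-1.000000=0.1481; V=0.000000+-0.148148+0.148148=0.0000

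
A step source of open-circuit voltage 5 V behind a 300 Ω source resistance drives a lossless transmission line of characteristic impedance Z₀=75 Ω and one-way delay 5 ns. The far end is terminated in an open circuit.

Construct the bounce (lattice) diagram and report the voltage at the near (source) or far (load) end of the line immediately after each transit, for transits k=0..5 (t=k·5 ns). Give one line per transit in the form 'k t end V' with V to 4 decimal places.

0 0 source 1.0000
1 5 load 2.0000
2 10 source 2.6000
3 15 load 3.2000
4 20 source 3.5600
5 25 load 3.9200

Γ_L=1.000000, Γ_S=0.600000; launch V₁=5·75/375=1.000000
k=0 src: V=1.0000
k=1 load: inc=1.000000, refl=1.000000·1.000000=1.0000; V=0.000000+1.000000+1.000000=2.0000
k=2 src: inc=1.000000, refl=1.000000·0.600000=0.6000; V=1.000000+1.000000+0.600000=2.6000
k=3 load: inc=0.600000, refl=0.600000·1.000000=0.6000; V=2.000000+0.600000+0.600000=3.2000
k=4 src: inc=0.600000, refl=0.600000·0.600000=0.3600; V=2.600000+0.600000+0.360000=3.5600
k=5 load: inc=0.360000, refl=0.360000·1.000000=0.3600; V=3.200000+0.360000+0.360000=3.9200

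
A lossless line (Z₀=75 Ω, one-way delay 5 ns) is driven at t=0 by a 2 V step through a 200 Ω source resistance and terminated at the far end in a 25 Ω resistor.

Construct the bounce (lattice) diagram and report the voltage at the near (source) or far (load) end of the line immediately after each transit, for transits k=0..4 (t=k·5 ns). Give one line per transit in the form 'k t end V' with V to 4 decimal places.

0 0 source 0.5455
1 5 load 0.2727
2 10 source 0.1488
3 15 load 0.2107
4 20 source 0.2389

Γ_L=-0.500000, Γ_S=0.454545; launch V₁=2·75/275=0.545455
k=0 src: V=0.5455
k=1 load: inc=0.545455, refl=0.545455·-0.500000=-0.2727; V=0.000000+0.545455+-0.272727=0.2727
k=2 src: inc=-0.272727, refl=-0.272727·0.454545=-0.1240; V=0.545455+-0.272727+-0.123967=0.1488
k=3 load: inc=-0.123967, refl=-0.123967·-0.500000=0.0620; V=0.272727+-0.123967+0.061983=0.2107
k=4 src: inc=0.061983, refl=0.061983·0.454545=0.0282; V=0.148760+0.061983+0.028174=0.2389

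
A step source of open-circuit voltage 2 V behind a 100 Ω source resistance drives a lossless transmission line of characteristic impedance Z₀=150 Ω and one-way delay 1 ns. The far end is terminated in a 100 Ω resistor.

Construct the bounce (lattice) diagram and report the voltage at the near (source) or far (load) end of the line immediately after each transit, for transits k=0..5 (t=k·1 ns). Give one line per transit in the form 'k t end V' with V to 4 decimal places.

0 0 source 1.2000
1 1 load 0.9600
2 2 source 1.0080
3 3 load 0.9984
4 4 source 1.0003
5 5 load 0.9999

Γ_L=-0.200000, Γ_S=-0.200000; launch V₁=2·150/250=1.200000
k=0 src: V=1.2000
k=1 load: inc=1.200000, refl=1.200000·-0.200000=-0.2400; V=0.000000+1.200000+-0.240000=0.9600
k=2 src: inc=-0.240000, refl=-0.240000·-0.200000=0.0480; V=1.200000+-0.240000+0.048000=1.0080
k=3 load: inc=0.048000, refl=0.048000·-0.200000=-0.0096; V=0.960000+0.048000+-0.009600=0.9984
k=4 src: inc=-0.009600, refl=-0.009600·-0.200000=0.0019; V=1.008000+-0.009600+0.001920=1.0003
k=5 load: inc=0.001920, refl=0.001920·-0.200000=-0.0004; V=0.998400+0.001920+-0.000384=0.9999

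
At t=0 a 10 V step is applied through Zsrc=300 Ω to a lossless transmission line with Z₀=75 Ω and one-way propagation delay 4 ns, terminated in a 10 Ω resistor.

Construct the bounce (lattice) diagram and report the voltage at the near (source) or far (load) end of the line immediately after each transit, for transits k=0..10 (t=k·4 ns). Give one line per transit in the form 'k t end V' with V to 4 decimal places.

0 0 source 2.0000
1 4 load 0.4706
2 8 source -0.4471
3 12 load 0.2547
4 16 source 0.6757
5 20 load 0.3537
6 24 source 0.1606
7 28 load 0.3083
8 32 source 0.3969
9 36 load 0.3291
10 40 source 0.2885

Γ_L=-0.764706, Γ_S=0.600000; launch V₁=10·75/375=2.000000
k=0 src: V=2.0000
k=1 load: inc=2.000000, refl=2.000000·-0.764706=-1.5294; V=0.000000+2.000000+-1.529412=0.4706
k=2 src: inc=-1.529412, refl=-1.529412·0.600000=-0.9176; V=2.000000+-1.529412+-0.917647=-0.4471
k=3 load: inc=-0.917647, refl=-0.917647·-0.764706=0.7017; V=0.470588+-0.917647+0.701730=0.2547
k=4 src: inc=0.701730, refl=0.701730·0.600000=0.4210; V=-0.447059+0.701730+0.421038=0.6757
k=5 load: inc=0.421038, refl=0.421038·-0.764706=-0.3220; V=0.254671+0.421038+-0.321970=0.3537
k=6 src: inc=-0.321970, refl=-0.321970·0.600000=-0.1932; V=0.675709+-0.321970+-0.193182=0.1606
k=7 load: inc=-0.193182, refl=-0.193182·-0.764706=0.1477; V=0.353739+-0.193182+0.147728=0.3083
k=8 src: inc=0.147728, refl=0.147728·0.600000=0.0886; V=0.160557+0.147728+0.088637=0.3969
k=9 load: inc=0.088637, refl=0.088637·-0.764706=-0.0678; V=0.308284+0.088637+-0.067781=0.3291
k=10 src: inc=-0.067781, refl=-0.067781·0.600000=-0.0407; V=0.396921+-0.067781+-0.040669=0.2885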